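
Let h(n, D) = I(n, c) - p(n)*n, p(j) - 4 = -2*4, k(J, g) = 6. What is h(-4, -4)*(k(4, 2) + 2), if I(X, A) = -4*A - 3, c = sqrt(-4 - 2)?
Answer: -152 - 32*I*sqrt(6) ≈ -152.0 - 78.384*I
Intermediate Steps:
p(j) = -4 (p(j) = 4 - 2*4 = 4 - 8 = -4)
c = I*sqrt(6) (c = sqrt(-6) = I*sqrt(6) ≈ 2.4495*I)
I(X, A) = -3 - 4*A
h(n, D) = -3 + 4*n - 4*I*sqrt(6) (h(n, D) = (-3 - 4*I*sqrt(6)) - (-4)*n = (-3 - 4*I*sqrt(6)) + 4*n = -3 + 4*n - 4*I*sqrt(6))
h(-4, -4)*(k(4, 2) + 2) = (-3 + 4*(-4) - 4*I*sqrt(6))*(6 + 2) = (-3 - 16 - 4*I*sqrt(6))*8 = (-19 - 4*I*sqrt(6))*8 = -152 - 32*I*sqrt(6)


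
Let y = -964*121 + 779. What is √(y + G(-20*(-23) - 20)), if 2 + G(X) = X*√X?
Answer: √(-115867 + 880*√110) ≈ 326.55*I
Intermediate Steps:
G(X) = -2 + X^(3/2) (G(X) = -2 + X*√X = -2 + X^(3/2))
y = -115865 (y = -116644 + 779 = -115865)
√(y + G(-20*(-23) - 20)) = √(-115865 + (-2 + (-20*(-23) - 20)^(3/2))) = √(-115865 + (-2 + (460 - 20)^(3/2))) = √(-115865 + (-2 + 440^(3/2))) = √(-115865 + (-2 + 880*√110)) = √(-115867 + 880*√110)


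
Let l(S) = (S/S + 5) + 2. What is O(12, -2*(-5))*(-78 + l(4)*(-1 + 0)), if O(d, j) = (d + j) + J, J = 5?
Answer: -2322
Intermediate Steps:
l(S) = 8 (l(S) = (1 + 5) + 2 = 6 + 2 = 8)
O(d, j) = 5 + d + j (O(d, j) = (d + j) + 5 = 5 + d + j)
O(12, -2*(-5))*(-78 + l(4)*(-1 + 0)) = (5 + 12 - 2*(-5))*(-78 + 8*(-1 + 0)) = (5 + 12 + 10)*(-78 + 8*(-1)) = 27*(-78 - 8) = 27*(-86) = -2322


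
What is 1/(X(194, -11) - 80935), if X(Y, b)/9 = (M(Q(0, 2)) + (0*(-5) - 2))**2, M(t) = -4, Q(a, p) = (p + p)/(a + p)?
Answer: -1/80611 ≈ -1.2405e-5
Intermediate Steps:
Q(a, p) = 2*p/(a + p) (Q(a, p) = (2*p)/(a + p) = 2*p/(a + p))
X(Y, b) = 324 (X(Y, b) = 9*(-4 + (0*(-5) - 2))**2 = 9*(-4 + (0 - 2))**2 = 9*(-4 - 2)**2 = 9*(-6)**2 = 9*36 = 324)
1/(X(194, -11) - 80935) = 1/(324 - 80935) = 1/(-80611) = -1/80611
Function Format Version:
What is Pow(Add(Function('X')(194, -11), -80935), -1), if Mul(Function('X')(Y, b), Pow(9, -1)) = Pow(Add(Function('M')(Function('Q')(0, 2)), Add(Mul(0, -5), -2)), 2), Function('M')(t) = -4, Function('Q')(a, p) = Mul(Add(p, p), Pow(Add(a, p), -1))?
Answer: Rational(-1, 80611) ≈ -1.2405e-5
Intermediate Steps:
Function('Q')(a, p) = Mul(2, p, Pow(Add(a, p), -1)) (Function('Q')(a, p) = Mul(Mul(2, p), Pow(Add(a, p), -1)) = Mul(2, p, Pow(Add(a, p), -1)))
Function('X')(Y, b) = 324 (Function('X')(Y, b) = Mul(9, Pow(Add(-4, Add(Mul(0, -5), -2)), 2)) = Mul(9, Pow(Add(-4, Add(0, -2)), 2)) = Mul(9, Pow(Add(-4, -2), 2)) = Mul(9, Pow(-6, 2)) = Mul(9, 36) = 324)
Pow(Add(Function('X')(194, -11), -80935), -1) = Pow(Add(324, -80935), -1) = Pow(-80611, -1) = Rational(-1, 80611)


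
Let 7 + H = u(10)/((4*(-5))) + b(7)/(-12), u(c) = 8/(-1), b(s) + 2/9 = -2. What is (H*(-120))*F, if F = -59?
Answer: -408752/9 ≈ -45417.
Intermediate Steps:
b(s) = -20/9 (b(s) = -2/9 - 2 = -20/9)
u(c) = -8 (u(c) = 8*(-1) = -8)
H = -866/135 (H = -7 + (-8/(4*(-5)) - 20/9/(-12)) = -7 + (-8/(-20) - 20/9*(-1/12)) = -7 + (-8*(-1/20) + 5/27) = -7 + (2/5 + 5/27) = -7 + 79/135 = -866/135 ≈ -6.4148)
(H*(-120))*F = -866/135*(-120)*(-59) = (6928/9)*(-59) = -408752/9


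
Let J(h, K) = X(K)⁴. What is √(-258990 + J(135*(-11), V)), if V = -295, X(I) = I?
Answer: √7573091635 ≈ 87024.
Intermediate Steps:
J(h, K) = K⁴
√(-258990 + J(135*(-11), V)) = √(-258990 + (-295)⁴) = √(-258990 + 7573350625) = √7573091635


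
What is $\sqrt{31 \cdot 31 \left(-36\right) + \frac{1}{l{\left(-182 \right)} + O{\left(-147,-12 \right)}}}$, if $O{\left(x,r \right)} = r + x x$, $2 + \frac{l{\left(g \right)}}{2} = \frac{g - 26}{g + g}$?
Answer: $\frac{i \sqrt{790485500291363}}{151159} \approx 186.0 i$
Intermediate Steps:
$l{\left(g \right)} = -4 + \frac{-26 + g}{g}$ ($l{\left(g \right)} = -4 + 2 \frac{g - 26}{g + g} = -4 + 2 \frac{-26 + g}{2 g} = -4 + \frac{-26 + g}{g}$)
$O{\left(x,r \right)} = r + x^{2}$
$\sqrt{31 \cdot 31 \left(-36\right) + \frac{1}{l{\left(-182 \right)} + O{\left(-147,-12 \right)}}} = \sqrt{31 \cdot 31 \left(-36\right) + \frac{1}{\left(-3 - \frac{26}{-182}\right) - \left(12 - \left(-147\right)^{2}\right)}} = \sqrt{961 \left(-36\right) + \frac{1}{\left(-3 - - \frac{1}{7}\right) + \left(-12 + 21609\right)}} = \sqrt{-34596 + \frac{1}{\left(-3 + \frac{1}{7}\right) + 21597}} = \sqrt{-34596 + \frac{1}{- \frac{20}{7} + 21597}} = \sqrt{-34596 + \frac{1}{\frac{151159}{7}}} = \sqrt{-34596 + \frac{7}{151159}} = \sqrt{- \frac{5229496757}{151159}} = \frac{i \sqrt{790485500291363}}{151159}$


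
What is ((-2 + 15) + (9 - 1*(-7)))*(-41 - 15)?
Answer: -1624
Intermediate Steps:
((-2 + 15) + (9 - 1*(-7)))*(-41 - 15) = (13 + (9 + 7))*(-56) = (13 + 16)*(-56) = 29*(-56) = -1624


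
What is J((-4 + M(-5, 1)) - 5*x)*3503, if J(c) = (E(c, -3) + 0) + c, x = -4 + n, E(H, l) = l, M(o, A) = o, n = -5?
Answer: 115599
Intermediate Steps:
x = -9 (x = -4 - 5 = -9)
J(c) = -3 + c (J(c) = (-3 + 0) + c = -3 + c)
J((-4 + M(-5, 1)) - 5*x)*3503 = (-3 + ((-4 - 5) - 5*(-9)))*3503 = (-3 + (-9 + 45))*3503 = (-3 + 36)*3503 = 33*3503 = 115599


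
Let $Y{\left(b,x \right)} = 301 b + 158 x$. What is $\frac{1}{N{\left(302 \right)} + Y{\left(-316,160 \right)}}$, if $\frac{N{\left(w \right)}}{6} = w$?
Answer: $- \frac{1}{68024} \approx -1.4701 \cdot 10^{-5}$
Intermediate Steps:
$N{\left(w \right)} = 6 w$
$Y{\left(b,x \right)} = 158 x + 301 b$
$\frac{1}{N{\left(302 \right)} + Y{\left(-316,160 \right)}} = \frac{1}{6 \cdot 302 + \left(158 \cdot 160 + 301 \left(-316\right)\right)} = \frac{1}{1812 + \left(25280 - 95116\right)} = \frac{1}{1812 - 69836} = \frac{1}{-68024} = - \frac{1}{68024}$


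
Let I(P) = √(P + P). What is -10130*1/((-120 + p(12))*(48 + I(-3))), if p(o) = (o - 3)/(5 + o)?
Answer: 275536/156387 - 17221*I*√6/469161 ≈ 1.7619 - 0.089911*I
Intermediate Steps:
p(o) = (-3 + o)/(5 + o)
I(P) = √2*√P (I(P) = √(2*P) = √2*√P)
-10130*1/((-120 + p(12))*(48 + I(-3))) = -10130*1/((-120 + (-3 + 12)/(5 + 12))*(48 + √2*√(-3))) = -10130*1/((-120 + 9/17)*(48 + √2*(I*√3))) = -10130*1/((-120 + (1/17)*9)*(48 + I*√6)) = -10130*1/((-120 + 9/17)*(48 + I*√6)) = -10130*(-17/(2031*(48 + I*√6))) = -10130/(-97488/17 - 2031*I*√6/17)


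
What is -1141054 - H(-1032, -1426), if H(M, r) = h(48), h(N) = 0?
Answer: -1141054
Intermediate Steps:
H(M, r) = 0
-1141054 - H(-1032, -1426) = -1141054 - 1*0 = -1141054 + 0 = -1141054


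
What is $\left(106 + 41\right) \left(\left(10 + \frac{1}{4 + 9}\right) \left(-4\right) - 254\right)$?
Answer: $- \frac{562422}{13} \approx -43263.0$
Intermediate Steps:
$\left(106 + 41\right) \left(\left(10 + \frac{1}{4 + 9}\right) \left(-4\right) - 254\right) = 147 \left(\left(10 + \frac{1}{13}\right) \left(-4\right) - 254\right) = 147 \left(\frac{131}{13} \left(-4\right) - 254\right) = 147 \left(- \frac{524}{13} - 254\right) = 147 \left(- \frac{3826}{13}\right) = - \frac{562422}{13}$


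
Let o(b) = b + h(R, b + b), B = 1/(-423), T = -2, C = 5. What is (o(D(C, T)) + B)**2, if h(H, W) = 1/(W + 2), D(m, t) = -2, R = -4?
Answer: 4481689/715716 ≈ 6.2618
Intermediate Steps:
h(H, W) = 1/(2 + W)
B = -1/423 ≈ -0.0023641
o(b) = b + 1/(2 + 2*b) (o(b) = b + 1/(2 + (b + b)) = b + 1/(2 + 2*b))
(o(D(C, T)) + B)**2 = ((1/2 - 2*(1 - 2))/(1 - 2) - 1/423)**2 = ((1/2 - 2*(-1))/(-1) - 1/423)**2 = (-(1/2 + 2) - 1/423)**2 = (-1*5/2 - 1/423)**2 = (-5/2 - 1/423)**2 = (-2117/846)**2 = 4481689/715716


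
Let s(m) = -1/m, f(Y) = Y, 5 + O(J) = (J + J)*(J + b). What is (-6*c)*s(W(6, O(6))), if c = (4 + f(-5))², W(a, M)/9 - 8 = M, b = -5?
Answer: 2/45 ≈ 0.044444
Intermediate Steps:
O(J) = -5 + 2*J*(-5 + J) (O(J) = -5 + (J + J)*(J - 5) = -5 + (2*J)*(-5 + J) = -5 + 2*J*(-5 + J))
W(a, M) = 72 + 9*M
c = 1 (c = (4 - 5)² = (-1)² = 1)
(-6*c)*s(W(6, O(6))) = (-6*1)*(-1/(72 + 9*(-5 - 10*6 + 2*6²))) = -(-6)/(72 + 9*(-5 - 60 + 2*36)) = -(-6)/(72 + 9*(-5 - 60 + 72)) = -(-6)/(72 + 9*7) = -(-6)/(72 + 63) = -(-6)/135 = -6*(-1/135) = 2/45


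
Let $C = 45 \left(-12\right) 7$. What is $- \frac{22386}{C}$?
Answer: $\frac{533}{90} \approx 5.9222$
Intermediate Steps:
$C = -3780$ ($C = \left(-540\right) 7 = -3780$)
$- \frac{22386}{C} = - \frac{22386}{-3780} = \left(-22386\right) \left(- \frac{1}{3780}\right) = \frac{533}{90}$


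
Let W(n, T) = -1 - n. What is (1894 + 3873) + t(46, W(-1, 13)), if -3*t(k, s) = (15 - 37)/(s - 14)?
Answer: 121096/21 ≈ 5766.5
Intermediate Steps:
t(k, s) = 22/(3*(-14 + s)) (t(k, s) = -(15 - 37)/(3*(s - 14)) = -(-22)/(3*(-14 + s)) = 22/(3*(-14 + s)))
(1894 + 3873) + t(46, W(-1, 13)) = (1894 + 3873) + 22/(3*(-14 + (-1 - 1*(-1)))) = 5767 + 22/(3*(-14 + (-1 + 1))) = 5767 + 22/(3*(-14 + 0)) = 5767 + (22/3)/(-14) = 5767 + (22/3)*(-1/14) = 5767 - 11/21 = 121096/21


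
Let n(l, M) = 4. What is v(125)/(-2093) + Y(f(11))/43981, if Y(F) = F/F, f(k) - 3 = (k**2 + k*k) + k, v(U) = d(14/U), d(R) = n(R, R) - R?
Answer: -3016163/1643789875 ≈ -0.0018349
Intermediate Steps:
d(R) = 4 - R
v(U) = 4 - 14/U
f(k) = 3 + k + 2*k**2 (f(k) = 3 + ((k**2 + k*k) + k) = 3 + ((k**2 + k**2) + k) = 3 + (2*k**2 + k) = 3 + (k + 2*k**2) = 3 + k + 2*k**2)
Y(F) = 1
v(125)/(-2093) + Y(f(11))/43981 = (4 - 14/125)/(-2093) + 1/43981 = (4 - 14*1/125)*(-1/2093) + 1*(1/43981) = (4 - 14/125)*(-1/2093) + 1/43981 = (486/125)*(-1/2093) + 1/43981 = -486/261625 + 1/43981 = -3016163/1643789875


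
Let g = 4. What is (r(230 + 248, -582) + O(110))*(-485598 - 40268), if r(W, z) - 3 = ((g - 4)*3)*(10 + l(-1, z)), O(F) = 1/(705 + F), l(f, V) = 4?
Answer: -1286268236/815 ≈ -1.5782e+6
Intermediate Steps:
r(W, z) = 3 (r(W, z) = 3 + ((4 - 4)*3)*(10 + 4) = 3 + (0*3)*14 = 3 + 0*14 = 3 + 0 = 3)
(r(230 + 248, -582) + O(110))*(-485598 - 40268) = (3 + 1/(705 + 110))*(-485598 - 40268) = (3 + 1/815)*(-525866) = (2446/815)*(-525866) = -1286268236/815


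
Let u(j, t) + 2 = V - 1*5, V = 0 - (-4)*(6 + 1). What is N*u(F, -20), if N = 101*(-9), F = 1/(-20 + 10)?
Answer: -19089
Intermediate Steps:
F = -⅒ (F = 1/(-10) = -⅒ ≈ -0.10000)
V = 28 (V = 0 - (-4)*7 = 0 - 1*(-28) = 0 + 28 = 28)
N = -909
u(j, t) = 21 (u(j, t) = -2 + (28 - 1*5) = -2 + (28 - 5) = -2 + 23 = 21)
N*u(F, -20) = -909*21 = -19089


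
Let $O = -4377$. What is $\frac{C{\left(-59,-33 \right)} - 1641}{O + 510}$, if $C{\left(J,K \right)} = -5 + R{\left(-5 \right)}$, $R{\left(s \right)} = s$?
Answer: $\frac{1651}{3867} \approx 0.42695$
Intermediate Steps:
$C{\left(J,K \right)} = -10$ ($C{\left(J,K \right)} = -5 - 5 = -10$)
$\frac{C{\left(-59,-33 \right)} - 1641}{O + 510} = \frac{-10 - 1641}{-4377 + 510} = - \frac{1651}{-3867} = \left(-1651\right) \left(- \frac{1}{3867}\right) = \frac{1651}{3867}$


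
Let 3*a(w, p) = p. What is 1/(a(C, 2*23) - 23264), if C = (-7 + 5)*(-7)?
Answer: -3/69746 ≈ -4.3013e-5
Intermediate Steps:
C = 14 (C = -2*(-7) = 14)
a(w, p) = p/3
1/(a(C, 2*23) - 23264) = 1/((2*23)/3 - 23264) = 1/((⅓)*46 - 23264) = 1/(46/3 - 23264) = 1/(-69746/3) = -3/69746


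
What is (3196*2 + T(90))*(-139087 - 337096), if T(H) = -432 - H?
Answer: -2795194210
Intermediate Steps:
(3196*2 + T(90))*(-139087 - 337096) = (3196*2 + (-432 - 1*90))*(-139087 - 337096) = (6392 + (-432 - 90))*(-476183) = (6392 - 522)*(-476183) = 5870*(-476183) = -2795194210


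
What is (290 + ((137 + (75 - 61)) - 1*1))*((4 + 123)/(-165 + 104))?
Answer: -55880/61 ≈ -916.07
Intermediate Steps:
(290 + ((137 + (75 - 61)) - 1*1))*((4 + 123)/(-165 + 104)) = (290 + ((137 + 14) - 1))*(127/(-61)) = (290 + (151 - 1))*(127*(-1/61)) = (290 + 150)*(-127/61) = 440*(-127/61) = -55880/61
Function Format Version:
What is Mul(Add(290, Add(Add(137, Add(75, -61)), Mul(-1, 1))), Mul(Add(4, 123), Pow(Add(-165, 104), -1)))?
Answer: Rational(-55880, 61) ≈ -916.07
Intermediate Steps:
Mul(Add(290, Add(Add(137, Add(75, -61)), Mul(-1, 1))), Mul(Add(4, 123), Pow(Add(-165, 104), -1))) = Mul(Add(290, Add(Add(137, 14), -1)), Mul(127, Pow(-61, -1))) = Mul(Add(290, Add(151, -1)), Mul(127, Rational(-1, 61))) = Mul(Add(290, 150), Rational(-127, 61)) = Mul(440, Rational(-127, 61)) = Rational(-55880, 61)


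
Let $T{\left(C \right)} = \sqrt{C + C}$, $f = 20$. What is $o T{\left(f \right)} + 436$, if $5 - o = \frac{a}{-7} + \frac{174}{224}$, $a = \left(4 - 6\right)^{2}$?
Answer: $436 + \frac{537 \sqrt{10}}{56} \approx 466.32$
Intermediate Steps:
$T{\left(C \right)} = \sqrt{2} \sqrt{C}$ ($T{\left(C \right)} = \sqrt{2 C} = \sqrt{2} \sqrt{C}$)
$a = 4$ ($a = \left(-2\right)^{2} = 4$)
$o = \frac{537}{112}$ ($o = 5 - \left(\frac{4}{-7} + \frac{174}{224}\right) = 5 - \left(4 \left(- \frac{1}{7}\right) + 174 \cdot \frac{1}{224}\right) = 5 - \left(- \frac{4}{7} + \frac{87}{112}\right) = 5 - \frac{23}{112} = \frac{537}{112} \approx 4.7946$)
$o T{\left(f \right)} + 436 = \frac{537 \sqrt{2} \sqrt{20}}{112} + 436 = \frac{537 \sqrt{2} \cdot 2 \sqrt{5}}{112} + 436 = \frac{537 \cdot 2 \sqrt{10}}{112} + 436 = \frac{537 \sqrt{10}}{56} + 436 = 436 + \frac{537 \sqrt{10}}{56}$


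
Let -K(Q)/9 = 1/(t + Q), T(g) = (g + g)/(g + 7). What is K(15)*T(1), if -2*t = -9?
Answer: -3/26 ≈ -0.11538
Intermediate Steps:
t = 9/2 (t = -½*(-9) = 9/2 ≈ 4.5000)
T(g) = 2*g/(7 + g) (T(g) = (2*g)/(7 + g) = 2*g/(7 + g))
K(Q) = -9/(9/2 + Q)
K(15)*T(1) = (-18/(9 + 2*15))*(2*1/(7 + 1)) = (-18/(9 + 30))*(2*1/8) = (-18/39)*(2*1*(⅛)) = -18*1/39*(¼) = -6/13*¼ = -3/26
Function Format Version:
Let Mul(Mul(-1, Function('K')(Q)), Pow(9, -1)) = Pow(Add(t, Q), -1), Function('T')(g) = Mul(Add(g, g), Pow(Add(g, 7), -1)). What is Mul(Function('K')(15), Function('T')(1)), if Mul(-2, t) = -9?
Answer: Rational(-3, 26) ≈ -0.11538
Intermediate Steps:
t = Rational(9, 2) (t = Mul(Rational(-1, 2), -9) = Rational(9, 2) ≈ 4.5000)
Function('T')(g) = Mul(2, g, Pow(Add(7, g), -1)) (Function('T')(g) = Mul(Mul(2, g), Pow(Add(7, g), -1)) = Mul(2, g, Pow(Add(7, g), -1)))
Function('K')(Q) = Mul(-9, Pow(Add(Rational(9, 2), Q), -1))
Mul(Function('K')(15), Function('T')(1)) = Mul(Mul(-18, Pow(Add(9, Mul(2, 15)), -1)), Mul(2, 1, Pow(Add(7, 1), -1))) = Mul(Mul(-18, Pow(Add(9, 30), -1)), Mul(2, 1, Pow(8, -1))) = Mul(Mul(-18, Pow(39, -1)), Mul(2, 1, Rational(1, 8))) = Mul(Mul(-18, Rational(1, 39)), Rational(1, 4)) = Mul(Rational(-6, 13), Rational(1, 4)) = Rational(-3, 26)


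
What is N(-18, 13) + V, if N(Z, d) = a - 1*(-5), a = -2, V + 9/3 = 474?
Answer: 474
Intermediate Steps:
V = 471 (V = -3 + 474 = 471)
N(Z, d) = 3 (N(Z, d) = -2 - 1*(-5) = -2 + 5 = 3)
N(-18, 13) + V = 3 + 471 = 474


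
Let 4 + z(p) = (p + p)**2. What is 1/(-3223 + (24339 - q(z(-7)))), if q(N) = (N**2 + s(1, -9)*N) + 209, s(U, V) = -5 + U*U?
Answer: -1/15189 ≈ -6.5837e-5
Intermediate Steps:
z(p) = -4 + 4*p**2 (z(p) = -4 + (p + p)**2 = -4 + (2*p)**2 = -4 + 4*p**2)
s(U, V) = -5 + U**2
q(N) = 209 + N**2 - 4*N (q(N) = (N**2 + (-5 + 1**2)*N) + 209 = (N**2 + (-5 + 1)*N) + 209 = (N**2 - 4*N) + 209 = 209 + N**2 - 4*N)
1/(-3223 + (24339 - q(z(-7)))) = 1/(-3223 + (24339 - (209 + (-4 + 4*(-7)**2)**2 - 4*(-4 + 4*(-7)**2)))) = 1/(-3223 + (24339 - (209 + (-4 + 4*49)**2 - 4*(-4 + 4*49)))) = 1/(-3223 + (24339 - (209 + (-4 + 196)**2 - 4*(-4 + 196)))) = 1/(-3223 + (24339 - (209 + 192**2 - 4*192))) = 1/(-3223 + (24339 - (209 + 36864 - 768))) = 1/(-3223 + (24339 - 1*36305)) = 1/(-3223 + (24339 - 36305)) = 1/(-3223 - 11966) = 1/(-15189) = -1/15189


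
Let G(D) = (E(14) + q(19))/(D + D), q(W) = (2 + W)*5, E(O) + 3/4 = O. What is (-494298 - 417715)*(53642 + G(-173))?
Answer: -67707895280715/1384 ≈ -4.8922e+10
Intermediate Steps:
E(O) = -3/4 + O
q(W) = 10 + 5*W
G(D) = 473/(8*D) (G(D) = ((-3/4 + 14) + (10 + 5*19))/(D + D) = (53/4 + (10 + 95))/((2*D)) = (53/4 + 105)*(1/(2*D)) = 473*(1/(2*D))/4 = 473/(8*D))
(-494298 - 417715)*(53642 + G(-173)) = (-494298 - 417715)*(53642 + (473/8)/(-173)) = -912013*(53642 + (473/8)*(-1/173)) = -912013*(53642 - 473/1384) = -912013*74240055/1384 = -67707895280715/1384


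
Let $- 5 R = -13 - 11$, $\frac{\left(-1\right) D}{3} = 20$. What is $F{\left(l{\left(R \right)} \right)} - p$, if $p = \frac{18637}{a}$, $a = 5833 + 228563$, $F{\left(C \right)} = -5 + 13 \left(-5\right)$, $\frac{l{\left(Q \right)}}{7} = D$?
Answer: $- \frac{16426357}{234396} \approx -70.079$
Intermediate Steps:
$D = -60$ ($D = \left(-3\right) 20 = -60$)
$R = \frac{24}{5}$ ($R = - \frac{-13 - 11}{5} = \left(- \frac{1}{5}\right) \left(-24\right) = \frac{24}{5} \approx 4.8$)
$l{\left(Q \right)} = -420$ ($l{\left(Q \right)} = 7 \left(-60\right) = -420$)
$F{\left(C \right)} = -70$ ($F{\left(C \right)} = -5 - 65 = -70$)
$a = 234396$
$p = \frac{18637}{234396} \approx 0.079511$
$F{\left(l{\left(R \right)} \right)} - p = -70 - \frac{18637}{234396} = - \frac{16426357}{234396}$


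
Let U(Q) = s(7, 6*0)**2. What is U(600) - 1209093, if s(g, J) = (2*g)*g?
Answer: -1199489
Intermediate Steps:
s(g, J) = 2*g**2
U(Q) = 9604 (U(Q) = (2*7**2)**2 = (2*49)**2 = 98**2 = 9604)
U(600) - 1209093 = 9604 - 1209093 = -1199489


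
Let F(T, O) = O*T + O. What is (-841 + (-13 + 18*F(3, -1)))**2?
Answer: 857476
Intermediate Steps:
F(T, O) = O + O*T
(-841 + (-13 + 18*F(3, -1)))**2 = (-841 + (-13 + 18*(-(1 + 3))))**2 = (-841 + (-13 + 18*(-1*4)))**2 = (-841 + (-13 + 18*(-4)))**2 = (-841 + (-13 - 72))**2 = (-841 - 85)**2 = (-926)**2 = 857476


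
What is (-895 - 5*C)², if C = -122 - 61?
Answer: 400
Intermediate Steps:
C = -183
(-895 - 5*C)² = (-895 - 5*(-183))² = (-895 + 915)² = 20² = 400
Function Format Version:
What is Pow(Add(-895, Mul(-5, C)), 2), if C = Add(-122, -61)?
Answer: 400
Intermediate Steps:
C = -183
Pow(Add(-895, Mul(-5, C)), 2) = Pow(Add(-895, Mul(-5, -183)), 2) = Pow(Add(-895, 915), 2) = Pow(20, 2) = 400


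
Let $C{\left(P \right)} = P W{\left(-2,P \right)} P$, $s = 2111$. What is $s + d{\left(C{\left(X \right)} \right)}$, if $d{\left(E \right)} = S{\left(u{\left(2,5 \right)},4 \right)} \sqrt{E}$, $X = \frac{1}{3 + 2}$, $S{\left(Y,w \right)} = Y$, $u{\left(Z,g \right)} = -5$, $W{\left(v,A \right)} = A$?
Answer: $2111 - \frac{\sqrt{5}}{5} \approx 2110.6$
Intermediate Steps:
$X = \frac{1}{5} \approx 0.2$
$C{\left(P \right)} = P^{3}$ ($C{\left(P \right)} = P P P = P^{2} P = P^{3}$)
$d{\left(E \right)} = - 5 \sqrt{E}$
$s + d{\left(C{\left(X \right)} \right)} = 2111 - 5 \sqrt{\left(\frac{1}{5}\right)^{3}} = 2111 - \frac{5}{5 \sqrt{5}} = 2111 - 5 \frac{\sqrt{5}}{25} = 2111 - \frac{\sqrt{5}}{5}$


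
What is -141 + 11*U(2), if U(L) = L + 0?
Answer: -119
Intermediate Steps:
U(L) = L
-141 + 11*U(2) = -141 + 11*2 = -141 + 22 = -119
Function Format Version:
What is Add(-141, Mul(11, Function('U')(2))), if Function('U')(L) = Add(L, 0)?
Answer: -119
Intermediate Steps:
Function('U')(L) = L
Add(-141, Mul(11, Function('U')(2))) = Add(-141, Mul(11, 2)) = Add(-141, 22) = -119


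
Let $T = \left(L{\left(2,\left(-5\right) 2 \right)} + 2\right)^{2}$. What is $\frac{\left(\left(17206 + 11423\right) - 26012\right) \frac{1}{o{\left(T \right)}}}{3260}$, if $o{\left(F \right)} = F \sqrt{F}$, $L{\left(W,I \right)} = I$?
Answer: $\frac{2617}{1669120} \approx 0.0015679$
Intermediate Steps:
$T = 64$ ($T = \left(\left(-5\right) 2 + 2\right)^{2} = \left(-10 + 2\right)^{2} = \left(-8\right)^{2} = 64$)
$o{\left(F \right)} = F^{\frac{3}{2}}$
$\frac{\left(\left(17206 + 11423\right) - 26012\right) \frac{1}{o{\left(T \right)}}}{3260} = \frac{\left(\left(17206 + 11423\right) - 26012\right) \frac{1}{64^{\frac{3}{2}}}}{3260} = \frac{28629 - 26012}{512} \cdot \frac{1}{3260} = 2617 \cdot \frac{1}{512} \cdot \frac{1}{3260} = \frac{2617}{512} \cdot \frac{1}{3260} = \frac{2617}{1669120}$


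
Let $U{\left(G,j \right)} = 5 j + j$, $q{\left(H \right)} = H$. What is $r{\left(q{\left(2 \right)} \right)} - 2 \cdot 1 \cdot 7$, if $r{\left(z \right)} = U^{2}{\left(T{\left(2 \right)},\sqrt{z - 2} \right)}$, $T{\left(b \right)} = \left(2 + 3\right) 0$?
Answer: $-14$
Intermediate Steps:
$T{\left(b \right)} = 0$ ($T{\left(b \right)} = 5 \cdot 0 = 0$)
$U{\left(G,j \right)} = 6 j$
$r{\left(z \right)} = -72 + 36 z$ ($r{\left(z \right)} = \left(6 \sqrt{z - 2}\right)^{2} = \left(6 \sqrt{-2 + z}\right)^{2} = -72 + 36 z$)
$r{\left(q{\left(2 \right)} \right)} - 2 \cdot 1 \cdot 7 = \left(-72 + 36 \cdot 2\right) - 2 \cdot 1 \cdot 7 = \left(-72 + 72\right) - 2 \cdot 7 = 0 - 14 = -14$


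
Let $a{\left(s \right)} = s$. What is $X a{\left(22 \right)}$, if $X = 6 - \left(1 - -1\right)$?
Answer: $88$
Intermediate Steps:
$X = 4$ ($X = 6 - \left(1 + 1\right) = 6 - 2 = 4$)
$X a{\left(22 \right)} = 4 \cdot 22 = 88$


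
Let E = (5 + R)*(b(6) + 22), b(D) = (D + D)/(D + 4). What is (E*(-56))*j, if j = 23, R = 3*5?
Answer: -597632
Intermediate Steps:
b(D) = 2*D/(4 + D) (b(D) = (2*D)/(4 + D) = 2*D/(4 + D))
R = 15
E = 464 (E = (5 + 15)*(2*6/(4 + 6) + 22) = 20*(2*6/10 + 22) = 20*(2*6*(⅒) + 22) = 20*(6/5 + 22) = 20*(116/5) = 464)
(E*(-56))*j = (464*(-56))*23 = -25984*23 = -597632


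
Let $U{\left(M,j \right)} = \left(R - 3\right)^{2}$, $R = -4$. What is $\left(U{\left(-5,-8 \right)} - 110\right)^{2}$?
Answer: $3721$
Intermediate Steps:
$U{\left(M,j \right)} = 49$ ($U{\left(M,j \right)} = \left(-4 - 3\right)^{2} = \left(-7\right)^{2} = 49$)
$\left(U{\left(-5,-8 \right)} - 110\right)^{2} = \left(49 - 110\right)^{2} = \left(-61\right)^{2} = 3721$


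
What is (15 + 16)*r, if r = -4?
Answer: -124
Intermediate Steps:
(15 + 16)*r = (15 + 16)*(-4) = 31*(-4) = -124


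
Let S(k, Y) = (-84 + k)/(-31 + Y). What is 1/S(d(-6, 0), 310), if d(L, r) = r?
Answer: -93/28 ≈ -3.3214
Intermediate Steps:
S(k, Y) = (-84 + k)/(-31 + Y)
1/S(d(-6, 0), 310) = 1/((-84 + 0)/(-31 + 310)) = 1/(-84/279) = 1/((1/279)*(-84)) = 1/(-28/93) = -93/28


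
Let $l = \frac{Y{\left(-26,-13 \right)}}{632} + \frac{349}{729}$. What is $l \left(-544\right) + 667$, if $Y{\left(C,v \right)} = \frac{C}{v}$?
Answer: $\frac{23315429}{57591} \approx 404.85$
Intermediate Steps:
$l = \frac{111013}{230364}$ ($l = \frac{\left(-26\right) \frac{1}{-13}}{632} + \frac{349}{729} = \left(-26\right) \left(- \frac{1}{13}\right) \frac{1}{632} + 349 \cdot \frac{1}{729} = 2 \cdot \frac{1}{632} + \frac{349}{729} = \frac{1}{316} + \frac{349}{729} = \frac{111013}{230364} \approx 0.4819$)
$l \left(-544\right) + 667 = \frac{111013}{230364} \left(-544\right) + 667 = - \frac{15097768}{57591} + 667 = \frac{23315429}{57591}$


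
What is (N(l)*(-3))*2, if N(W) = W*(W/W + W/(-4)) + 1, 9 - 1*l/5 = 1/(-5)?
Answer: 2892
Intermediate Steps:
l = 46 (l = 45 - 5/(-5) = 45 - 5*(-1)/5 = 45 - 5*(-⅕) = 45 + 1 = 46)
N(W) = 1 + W*(1 - W/4) (N(W) = W*(1 + W*(-¼)) + 1 = W*(1 - W/4) + 1 = 1 + W*(1 - W/4))
(N(l)*(-3))*2 = ((1 + 46 - ¼*46²)*(-3))*2 = ((1 + 46 - ¼*2116)*(-3))*2 = ((1 + 46 - 529)*(-3))*2 = -482*(-3)*2 = 1446*2 = 2892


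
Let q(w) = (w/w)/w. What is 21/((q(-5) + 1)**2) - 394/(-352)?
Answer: 1493/44 ≈ 33.932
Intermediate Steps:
q(w) = 1/w
21/((q(-5) + 1)**2) - 394/(-352) = 21/((1/(-5) + 1)**2) - 394/(-352) = 21/((-1/5 + 1)**2) - 394*(-1/352) = 21/((4/5)**2) + 197/176 = 21/(16/25) + 197/176 = 21*(25/16) + 197/176 = 525/16 + 197/176 = 1493/44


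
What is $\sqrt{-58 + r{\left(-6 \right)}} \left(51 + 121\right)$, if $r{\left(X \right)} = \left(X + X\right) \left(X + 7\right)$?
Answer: $172 i \sqrt{70} \approx 1439.1 i$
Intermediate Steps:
$r{\left(X \right)} = 2 X \left(7 + X\right)$
$\sqrt{-58 + r{\left(-6 \right)}} \left(51 + 121\right) = \sqrt{-58 + 2 \left(-6\right) \left(7 - 6\right)} \left(51 + 121\right) = \sqrt{-58 + 2 \left(-6\right) 1} \cdot 172 = \sqrt{-58 - 12} \cdot 172 = \sqrt{-70} \cdot 172 = i \sqrt{70} \cdot 172 = 172 i \sqrt{70}$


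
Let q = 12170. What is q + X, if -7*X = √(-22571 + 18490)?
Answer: 12170 - I*√4081/7 ≈ 12170.0 - 9.1261*I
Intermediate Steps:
X = -I*√4081/7 (X = -√(-22571 + 18490)/7 = -I*√4081/7 ≈ -9.1261*I)
q + X = 12170 - I*√4081/7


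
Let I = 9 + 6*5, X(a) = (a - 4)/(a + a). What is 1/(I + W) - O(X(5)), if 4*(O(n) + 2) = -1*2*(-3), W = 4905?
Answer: 2473/4944 ≈ 0.50020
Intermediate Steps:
X(a) = (-4 + a)/(2*a) (X(a) = (-4 + a)/((2*a)) = (-4 + a)*(1/(2*a)) = (-4 + a)/(2*a))
I = 39 (I = 9 + 30 = 39)
O(n) = -½ (O(n) = -2 + (-1*2*(-3))/4 = -2 + (-2*(-3))/4 = -2 + (¼)*6 = -2 + 3/2 = -½)
1/(I + W) - O(X(5)) = 1/(39 + 4905) - 1*(-½) = 1/4944 + ½ = 2473/4944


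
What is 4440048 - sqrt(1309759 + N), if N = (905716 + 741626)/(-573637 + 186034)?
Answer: 4440048 - 3*sqrt(269921024329845)/43067 ≈ 4.4389e+6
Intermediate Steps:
N = -183038/43067 (N = 1647342/(-387603) = 1647342*(-1/387603) = -183038/43067 ≈ -4.2501)
4440048 - sqrt(1309759 + N) = 4440048 - sqrt(1309759 - 183038/43067) = 4440048 - sqrt(56407207815/43067) = 4440048 - 3*sqrt(269921024329845)/43067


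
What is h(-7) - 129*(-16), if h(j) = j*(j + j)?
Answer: 2162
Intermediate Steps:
h(j) = 2*j**2 (h(j) = j*(2*j) = 2*j**2)
h(-7) - 129*(-16) = 2*(-7)**2 - 129*(-16) = 2*49 + 2064 = 98 + 2064 = 2162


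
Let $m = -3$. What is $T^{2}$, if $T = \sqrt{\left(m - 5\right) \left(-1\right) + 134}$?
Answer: $142$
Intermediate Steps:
$T = \sqrt{142}$ ($T = \sqrt{\left(-3 - 5\right) \left(-1\right) + 134} = \sqrt{\left(-8\right) \left(-1\right) + 134} = \sqrt{8 + 134} = \sqrt{142} \approx 11.916$)
$T^{2} = \left(\sqrt{142}\right)^{2} = 142$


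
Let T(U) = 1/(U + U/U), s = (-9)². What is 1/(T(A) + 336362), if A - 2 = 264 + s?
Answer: 348/117053977 ≈ 2.9730e-6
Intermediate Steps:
s = 81
A = 347 (A = 2 + (264 + 81) = 2 + 345 = 347)
T(U) = 1/(1 + U) (T(U) = 1/(U + 1) = 1/(1 + U))
1/(T(A) + 336362) = 1/(1/(1 + 347) + 336362) = 1/(1/348 + 336362) = 1/(117053977/348) = 348/117053977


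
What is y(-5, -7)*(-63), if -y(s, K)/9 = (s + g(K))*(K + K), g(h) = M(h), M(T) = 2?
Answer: 23814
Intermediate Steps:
g(h) = 2
y(s, K) = -18*K*(2 + s) (y(s, K) = -9*(s + 2)*(K + K) = -9*(2 + s)*2*K = -18*K*(2 + s))
y(-5, -7)*(-63) = -18*(-7)*(2 - 5)*(-63) = -18*(-7)*(-3)*(-63) = -378*(-63) = 23814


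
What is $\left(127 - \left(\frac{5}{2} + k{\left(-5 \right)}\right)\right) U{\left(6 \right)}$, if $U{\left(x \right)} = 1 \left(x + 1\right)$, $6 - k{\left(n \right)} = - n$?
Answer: $\frac{1729}{2} \approx 864.5$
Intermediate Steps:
$k{\left(n \right)} = 6 + n$ ($k{\left(n \right)} = 6 - - n = 6 + n$)
$U{\left(x \right)} = 1 + x$ ($U{\left(x \right)} = 1 \left(1 + x\right) = 1 + x$)
$\left(127 - \left(\frac{5}{2} + k{\left(-5 \right)}\right)\right) U{\left(6 \right)} = \left(127 + \left(\frac{40}{-16} - \left(6 - 5\right)\right)\right) \left(1 + 6\right) = \left(127 + \left(40 \left(- \frac{1}{16}\right) - 1\right)\right) 7 = \left(127 - \frac{7}{2}\right) 7 = \frac{247}{2} \cdot 7 = \frac{1729}{2}$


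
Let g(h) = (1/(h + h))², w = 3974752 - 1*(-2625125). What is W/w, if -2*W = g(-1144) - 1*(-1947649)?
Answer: -10195833446657/69099973003776 ≈ -0.14755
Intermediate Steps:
w = 6599877 (w = 3974752 + 2625125 = 6599877)
g(h) = 1/(4*h²) (g(h) = (1/(2*h))² = 1/(4*h²))
W = -10195833446657/10469888 (W = -((¼)/(-1144)² - 1*(-1947649))/2 = -((¼)*(1/1308736) + 1947649)/2 = -(1/5234944 + 1947649)/2 = -½*10195833446657/5234944 = -10195833446657/10469888 ≈ -9.7382e+5)
W/w = -10195833446657/10469888/6599877 = -10195833446657/10469888*1/6599877 = -10195833446657/69099973003776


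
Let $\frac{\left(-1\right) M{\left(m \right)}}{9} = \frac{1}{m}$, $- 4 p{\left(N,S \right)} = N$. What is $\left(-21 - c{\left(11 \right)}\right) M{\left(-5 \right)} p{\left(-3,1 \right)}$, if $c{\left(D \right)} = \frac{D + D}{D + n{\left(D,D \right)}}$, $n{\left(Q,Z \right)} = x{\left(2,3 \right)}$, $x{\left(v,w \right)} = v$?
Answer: $- \frac{1593}{52} \approx -30.635$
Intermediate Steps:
$n{\left(Q,Z \right)} = 2$
$c{\left(D \right)} = \frac{2 D}{2 + D}$ ($c{\left(D \right)} = \frac{D + D}{D + 2} = \frac{2 D}{2 + D}$)
$p{\left(N,S \right)} = - \frac{N}{4}$
$M{\left(m \right)} = - \frac{9}{m}$
$\left(-21 - c{\left(11 \right)}\right) M{\left(-5 \right)} p{\left(-3,1 \right)} = \left(-21 - 2 \cdot 11 \frac{1}{2 + 11}\right) \left(- \frac{9}{-5}\right) \left(\left(- \frac{1}{4}\right) \left(-3\right)\right) = \left(-21 - 2 \cdot 11 \cdot \frac{1}{13}\right) \left(\left(-9\right) \left(- \frac{1}{5}\right)\right) \frac{3}{4} = \left(-21 - 2 \cdot 11 \cdot \frac{1}{13}\right) \frac{9}{5} \cdot \frac{3}{4} = \left(-21 - \frac{22}{13}\right) \frac{9}{5} \cdot \frac{3}{4} = \left(- \frac{295}{13}\right) \frac{9}{5} \cdot \frac{3}{4} = \left(- \frac{531}{13}\right) \frac{3}{4} = - \frac{1593}{52}$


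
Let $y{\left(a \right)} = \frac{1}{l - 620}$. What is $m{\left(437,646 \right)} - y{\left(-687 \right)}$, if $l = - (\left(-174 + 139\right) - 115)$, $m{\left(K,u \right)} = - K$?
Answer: $- \frac{205389}{470} \approx -437.0$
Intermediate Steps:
$l = 150$ ($l = - (-35 - 115) = \left(-1\right) \left(-150\right) = 150$)
$y{\left(a \right)} = - \frac{1}{470}$ ($y{\left(a \right)} = \frac{1}{150 - 620} = \frac{1}{-470} = - \frac{1}{470}$)
$m{\left(437,646 \right)} - y{\left(-687 \right)} = \left(-1\right) 437 - - \frac{1}{470} = -437 + \frac{1}{470} = - \frac{205389}{470}$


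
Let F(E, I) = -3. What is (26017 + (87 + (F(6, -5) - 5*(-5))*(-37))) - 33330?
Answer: -8040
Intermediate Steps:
(26017 + (87 + (F(6, -5) - 5*(-5))*(-37))) - 33330 = (26017 + (87 + (-3 - 5*(-5))*(-37))) - 33330 = (26017 + (87 + (-3 + 25)*(-37))) - 33330 = (26017 + (87 + 22*(-37))) - 33330 = (26017 + (87 - 814)) - 33330 = (26017 - 727) - 33330 = 25290 - 33330 = -8040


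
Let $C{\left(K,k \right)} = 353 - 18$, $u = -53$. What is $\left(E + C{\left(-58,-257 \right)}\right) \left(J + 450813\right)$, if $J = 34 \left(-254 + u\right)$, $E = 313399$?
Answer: $138160610250$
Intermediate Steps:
$C{\left(K,k \right)} = 335$ ($C{\left(K,k \right)} = 353 - 18 = 335$)
$J = -10438$ ($J = 34 \left(-254 - 53\right) = 34 \left(-307\right) = -10438$)
$\left(E + C{\left(-58,-257 \right)}\right) \left(J + 450813\right) = \left(313399 + 335\right) \left(-10438 + 450813\right) = 313734 \cdot 440375 = 138160610250$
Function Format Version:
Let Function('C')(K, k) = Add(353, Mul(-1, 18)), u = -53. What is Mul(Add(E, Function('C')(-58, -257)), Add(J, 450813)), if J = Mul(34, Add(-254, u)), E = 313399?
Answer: 138160610250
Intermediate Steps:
Function('C')(K, k) = 335 (Function('C')(K, k) = Add(353, -18) = 335)
J = -10438 (J = Mul(34, Add(-254, -53)) = Mul(34, -307) = -10438)
Mul(Add(E, Function('C')(-58, -257)), Add(J, 450813)) = Mul(Add(313399, 335), Add(-10438, 450813)) = Mul(313734, 440375) = 138160610250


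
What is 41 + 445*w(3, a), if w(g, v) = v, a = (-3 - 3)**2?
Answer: 16061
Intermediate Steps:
a = 36 (a = (-6)**2 = 36)
41 + 445*w(3, a) = 41 + 445*36 = 41 + 16020 = 16061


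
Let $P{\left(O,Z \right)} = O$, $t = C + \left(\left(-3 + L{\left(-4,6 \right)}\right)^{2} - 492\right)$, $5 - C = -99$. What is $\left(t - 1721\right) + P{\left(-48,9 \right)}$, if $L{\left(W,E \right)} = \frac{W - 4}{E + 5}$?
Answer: $- \frac{259316}{121} \approx -2143.1$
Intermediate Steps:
$L{\left(W,E \right)} = \frac{-4 + W}{5 + E}$
$C = 104$ ($C = 5 - -99 = 5 + 99 = 104$)
$t = - \frac{45267}{121}$ ($t = 104 - \left(492 - \left(-3 + \frac{-4 - 4}{5 + 6}\right)^{2}\right) = 104 - \left(492 - \left(-3 + \frac{1}{11} \left(-8\right)\right)^{2}\right) = 104 - \left(492 - \left(-3 - \frac{8}{11}\right)^{2}\right) = 104 - \left(492 - \left(- \frac{41}{11}\right)^{2}\right) = 104 + \left(\frac{1681}{121} - 492\right) = 104 - \frac{57851}{121} = - \frac{45267}{121} \approx -374.11$)
$\left(t - 1721\right) + P{\left(-48,9 \right)} = \left(- \frac{45267}{121} - 1721\right) - 48 = - \frac{253508}{121} - 48 = - \frac{259316}{121}$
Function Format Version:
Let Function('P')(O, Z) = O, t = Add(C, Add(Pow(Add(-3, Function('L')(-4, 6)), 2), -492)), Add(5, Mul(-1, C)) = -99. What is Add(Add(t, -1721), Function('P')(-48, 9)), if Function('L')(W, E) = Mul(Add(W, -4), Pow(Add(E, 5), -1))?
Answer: Rational(-259316, 121) ≈ -2143.1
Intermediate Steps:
Function('L')(W, E) = Mul(Pow(Add(5, E), -1), Add(-4, W)) (Function('L')(W, E) = Mul(Add(-4, W), Pow(Add(5, E), -1)) = Mul(Pow(Add(5, E), -1), Add(-4, W)))
C = 104 (C = Add(5, Mul(-1, -99)) = Add(5, 99) = 104)
t = Rational(-45267, 121) (t = Add(104, Add(Pow(Add(-3, Mul(Pow(Add(5, 6), -1), Add(-4, -4))), 2), -492)) = Add(104, Add(Pow(Add(-3, Mul(Pow(11, -1), -8)), 2), -492)) = Add(104, Add(Pow(Add(-3, Mul(Rational(1, 11), -8)), 2), -492)) = Add(104, Add(Pow(Add(-3, Rational(-8, 11)), 2), -492)) = Add(104, Add(Pow(Rational(-41, 11), 2), -492)) = Add(104, Add(Rational(1681, 121), -492)) = Add(104, Rational(-57851, 121)) = Rational(-45267, 121) ≈ -374.11)
Add(Add(t, -1721), Function('P')(-48, 9)) = Add(Add(Rational(-45267, 121), -1721), -48) = Add(Rational(-253508, 121), -48) = Rational(-259316, 121)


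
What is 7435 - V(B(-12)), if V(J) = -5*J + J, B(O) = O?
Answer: 7387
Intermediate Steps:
V(J) = -4*J
7435 - V(B(-12)) = 7435 - (-4)*(-12) = 7435 - 1*48 = 7435 - 48 = 7387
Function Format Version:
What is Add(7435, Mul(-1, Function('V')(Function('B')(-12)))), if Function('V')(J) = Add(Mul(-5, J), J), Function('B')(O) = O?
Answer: 7387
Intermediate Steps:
Function('V')(J) = Mul(-4, J)
Add(7435, Mul(-1, Function('V')(Function('B')(-12)))) = Add(7435, Mul(-1, Mul(-4, -12))) = Add(7435, Mul(-1, 48)) = Add(7435, -48) = 7387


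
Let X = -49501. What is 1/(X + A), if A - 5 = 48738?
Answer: -1/758 ≈ -0.0013193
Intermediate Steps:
A = 48743 (A = 5 + 48738 = 48743)
1/(X + A) = 1/(-49501 + 48743) = 1/(-758) = -1/758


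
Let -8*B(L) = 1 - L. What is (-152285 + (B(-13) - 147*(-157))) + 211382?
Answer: 328697/4 ≈ 82174.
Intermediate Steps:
B(L) = -⅛ + L/8 (B(L) = -(1 - L)/8 = -⅛ + L/8)
(-152285 + (B(-13) - 147*(-157))) + 211382 = (-152285 + ((-⅛ + (⅛)*(-13)) - 147*(-157))) + 211382 = (-152285 + ((-⅛ - 13/8) + 23079)) + 211382 = (-152285 + (-7/4 + 23079)) + 211382 = (-152285 + 92309/4) + 211382 = -516831/4 + 211382 = 328697/4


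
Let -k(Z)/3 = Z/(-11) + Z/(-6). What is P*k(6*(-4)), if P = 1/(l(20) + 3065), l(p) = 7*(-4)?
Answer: -204/33407 ≈ -0.0061065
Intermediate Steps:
l(p) = -28
P = 1/3037 (P = 1/(-28 + 3065) = 1/3037 ≈ 0.00032927)
k(Z) = 17*Z/22 (k(Z) = -3*(Z/(-11) + Z/(-6)) = -3*(Z*(-1/11) + Z*(-⅙)) = -3*(-Z/11 - Z/6) = -(-17)*Z/22 = 17*Z/22)
P*k(6*(-4)) = (17*(6*(-4))/22)/3037 = ((17/22)*(-24))/3037 = (1/3037)*(-204/11) = -204/33407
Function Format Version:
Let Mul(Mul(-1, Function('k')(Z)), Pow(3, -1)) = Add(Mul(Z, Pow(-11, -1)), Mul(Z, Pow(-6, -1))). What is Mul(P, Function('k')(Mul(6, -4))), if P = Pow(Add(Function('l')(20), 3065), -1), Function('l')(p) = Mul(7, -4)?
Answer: Rational(-204, 33407) ≈ -0.0061065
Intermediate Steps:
Function('l')(p) = -28
P = Rational(1, 3037) (P = Pow(Add(-28, 3065), -1) = Pow(3037, -1) = Rational(1, 3037) ≈ 0.00032927)
Function('k')(Z) = Mul(Rational(17, 22), Z) (Function('k')(Z) = Mul(-3, Add(Mul(Z, Pow(-11, -1)), Mul(Z, Pow(-6, -1)))) = Mul(-3, Add(Mul(Z, Rational(-1, 11)), Mul(Z, Rational(-1, 6)))) = Mul(-3, Add(Mul(Rational(-1, 11), Z), Mul(Rational(-1, 6), Z))) = Mul(-3, Mul(Rational(-17, 66), Z)) = Mul(Rational(17, 22), Z))
Mul(P, Function('k')(Mul(6, -4))) = Mul(Rational(1, 3037), Mul(Rational(17, 22), Mul(6, -4))) = Mul(Rational(1, 3037), Mul(Rational(17, 22), -24)) = Mul(Rational(1, 3037), Rational(-204, 11)) = Rational(-204, 33407)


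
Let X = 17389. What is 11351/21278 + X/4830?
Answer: 106207118/25693185 ≈ 4.1337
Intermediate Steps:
11351/21278 + X/4830 = 11351/21278 + 17389/4830 = 106207118/25693185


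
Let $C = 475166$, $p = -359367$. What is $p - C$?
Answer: $-834533$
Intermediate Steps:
$p - C = -359367 - 475166 = -834533$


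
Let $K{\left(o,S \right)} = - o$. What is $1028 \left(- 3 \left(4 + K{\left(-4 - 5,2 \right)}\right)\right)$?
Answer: $-40092$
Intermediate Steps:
$1028 \left(- 3 \left(4 + K{\left(-4 - 5,2 \right)}\right)\right) = 1028 \left(- 3 \left(4 - \left(-4 - 5\right)\right)\right) = 1028 \left(- 3 \left(4 - -9\right)\right) = 1028 \left(- 3 \left(4 + 9\right)\right) = 1028 \left(\left(-3\right) 13\right) = 1028 \left(-39\right) = -40092$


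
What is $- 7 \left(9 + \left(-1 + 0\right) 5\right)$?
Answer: $-28$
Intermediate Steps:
$- 7 \left(9 + \left(-1 + 0\right) 5\right) = - 7 \left(9 - 5\right) = \left(-7\right) 4 = -28$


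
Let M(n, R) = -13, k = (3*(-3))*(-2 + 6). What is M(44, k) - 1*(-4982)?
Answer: 4969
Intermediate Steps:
k = -36 (k = -9*4 = -36)
M(44, k) - 1*(-4982) = -13 - 1*(-4982) = -13 + 4982 = 4969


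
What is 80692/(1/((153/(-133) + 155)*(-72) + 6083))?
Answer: -53597643700/133 ≈ -4.0299e+8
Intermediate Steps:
80692/(1/((153/(-133) + 155)*(-72) + 6083)) = 80692/(1/((153*(-1/133) + 155)*(-72) + 6083)) = 80692/(1/((-153/133 + 155)*(-72) + 6083)) = 80692/(1/((20462/133)*(-72) + 6083)) = 80692/(1/(-1473264/133 + 6083)) = 80692/(1/(-664225/133)) = 80692/(-133/664225) = 80692*(-664225/133) = -53597643700/133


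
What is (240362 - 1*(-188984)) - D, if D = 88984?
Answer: 340362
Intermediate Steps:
(240362 - 1*(-188984)) - D = (240362 - 1*(-188984)) - 1*88984 = (240362 + 188984) - 88984 = 429346 - 88984 = 340362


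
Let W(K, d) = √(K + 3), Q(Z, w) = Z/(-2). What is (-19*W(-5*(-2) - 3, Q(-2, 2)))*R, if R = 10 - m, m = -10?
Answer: -380*√10 ≈ -1201.7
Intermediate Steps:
Q(Z, w) = -Z/2 (Q(Z, w) = Z*(-½) = -Z/2)
W(K, d) = √(3 + K)
R = 20 (R = 10 - 1*(-10) = 10 + 10 = 20)
(-19*W(-5*(-2) - 3, Q(-2, 2)))*R = -19*√(3 + (-5*(-2) - 3))*20 = -19*√(3 + (10 - 3))*20 = -19*√(3 + 7)*20 = -19*√10*20 = -380*√10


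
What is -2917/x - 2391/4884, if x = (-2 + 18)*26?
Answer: -1270107/169312 ≈ -7.5016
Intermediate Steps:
x = 416 (x = 16*26 = 416)
-2917/x - 2391/4884 = -2917/416 - 2391/4884 = -2917*1/416 - 2391*1/4884 = -2917/416 - 797/1628 = -1270107/169312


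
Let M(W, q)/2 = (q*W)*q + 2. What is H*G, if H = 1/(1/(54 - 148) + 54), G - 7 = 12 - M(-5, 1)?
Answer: 94/203 ≈ 0.46305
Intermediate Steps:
M(W, q) = 4 + 2*W*q**2 (M(W, q) = 2*((q*W)*q + 2) = 2*((W*q)*q + 2) = 2*(W*q**2 + 2) = 2*(2 + W*q**2) = 4 + 2*W*q**2)
G = 25 (G = 7 + (12 - (4 + 2*(-5)*1**2)) = 7 + (12 - (4 + 2*(-5)*1)) = 7 + (12 - (4 - 10)) = 7 + (12 - 1*(-6)) = 7 + (12 + 6) = 7 + 18 = 25)
H = 94/5075 (H = 1/(1/(-94) + 54) = 1/(-1/94 + 54) = 1/(5075/94) = 94/5075 ≈ 0.018522)
H*G = (94/5075)*25 = 94/203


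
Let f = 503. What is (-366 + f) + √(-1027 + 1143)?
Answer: 137 + 2*√29 ≈ 147.77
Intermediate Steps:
(-366 + f) + √(-1027 + 1143) = (-366 + 503) + √(-1027 + 1143) = 137 + √116 = 137 + 2*√29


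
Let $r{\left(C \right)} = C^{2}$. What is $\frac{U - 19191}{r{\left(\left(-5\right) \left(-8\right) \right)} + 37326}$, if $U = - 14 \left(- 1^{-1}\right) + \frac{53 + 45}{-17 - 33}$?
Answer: $- \frac{239737}{486575} \approx -0.4927$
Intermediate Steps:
$U = \frac{301}{25}$ ($U = - 14 \left(\left(-1\right) 1\right) + \frac{98}{-50} = \left(-14\right) \left(-1\right) + 98 \left(- \frac{1}{50}\right) = 14 - \frac{49}{25} = \frac{301}{25} \approx 12.04$)
$\frac{U - 19191}{r{\left(\left(-5\right) \left(-8\right) \right)} + 37326} = \frac{\frac{301}{25} - 19191}{\left(\left(-5\right) \left(-8\right)\right)^{2} + 37326} = \frac{\frac{301}{25} - 19191}{40^{2} + 37326} = \frac{\frac{301}{25} - 19191}{1600 + 37326} = - \frac{479474}{25 \cdot 38926} = \left(- \frac{479474}{25}\right) \frac{1}{38926} = - \frac{239737}{486575}$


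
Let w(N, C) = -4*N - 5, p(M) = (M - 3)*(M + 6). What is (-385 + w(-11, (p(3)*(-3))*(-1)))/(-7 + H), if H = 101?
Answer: -173/47 ≈ -3.6809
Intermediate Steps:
p(M) = (-3 + M)*(6 + M)
w(N, C) = -5 - 4*N
(-385 + w(-11, (p(3)*(-3))*(-1)))/(-7 + H) = (-385 + (-5 - 4*(-11)))/(-7 + 101) = (-385 + (-5 + 44))/94 = (-385 + 39)*(1/94) = -346*1/94 = -173/47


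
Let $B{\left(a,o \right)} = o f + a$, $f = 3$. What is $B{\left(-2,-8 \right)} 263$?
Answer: $-6838$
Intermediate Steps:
$B{\left(a,o \right)} = a + 3 o$ ($B{\left(a,o \right)} = o 3 + a = 3 o + a = a + 3 o$)
$B{\left(-2,-8 \right)} 263 = \left(-2 + 3 \left(-8\right)\right) 263 = \left(-2 - 24\right) 263 = \left(-26\right) 263 = -6838$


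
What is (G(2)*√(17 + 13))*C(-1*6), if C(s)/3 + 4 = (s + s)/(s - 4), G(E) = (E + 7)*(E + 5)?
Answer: -2646*√30/5 ≈ -2898.5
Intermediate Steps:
G(E) = (5 + E)*(7 + E) (G(E) = (7 + E)*(5 + E) = (5 + E)*(7 + E))
C(s) = -12 + 6*s/(-4 + s) (C(s) = -12 + 3*((s + s)/(s - 4)) = -12 + 3*((2*s)/(-4 + s)) = -12 + 3*(2*s/(-4 + s)) = -12 + 6*s/(-4 + s))
(G(2)*√(17 + 13))*C(-1*6) = ((35 + 2² + 12*2)*√(17 + 13))*(6*(8 - (-1)*6)/(-4 - 1*6)) = ((35 + 4 + 24)*√30)*(6*(8 - 1*(-6))/(-4 - 6)) = (63*√30)*(6*(8 + 6)/(-10)) = (63*√30)*(6*(-⅒)*14) = (63*√30)*(-42/5) = -2646*√30/5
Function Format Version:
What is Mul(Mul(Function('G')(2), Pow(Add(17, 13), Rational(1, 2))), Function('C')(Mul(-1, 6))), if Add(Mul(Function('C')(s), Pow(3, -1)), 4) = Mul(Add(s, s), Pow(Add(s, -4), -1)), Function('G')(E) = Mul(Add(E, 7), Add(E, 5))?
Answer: Mul(Rational(-2646, 5), Pow(30, Rational(1, 2))) ≈ -2898.5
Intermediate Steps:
Function('G')(E) = Mul(Add(5, E), Add(7, E)) (Function('G')(E) = Mul(Add(7, E), Add(5, E)) = Mul(Add(5, E), Add(7, E)))
Function('C')(s) = Add(-12, Mul(6, s, Pow(Add(-4, s), -1))) (Function('C')(s) = Add(-12, Mul(3, Mul(Add(s, s), Pow(Add(s, -4), -1)))) = Add(-12, Mul(3, Mul(Mul(2, s), Pow(Add(-4, s), -1)))) = Add(-12, Mul(3, Mul(2, s, Pow(Add(-4, s), -1)))) = Add(-12, Mul(6, s, Pow(Add(-4, s), -1))))
Mul(Mul(Function('G')(2), Pow(Add(17, 13), Rational(1, 2))), Function('C')(Mul(-1, 6))) = Mul(Mul(Add(35, Pow(2, 2), Mul(12, 2)), Pow(Add(17, 13), Rational(1, 2))), Mul(6, Pow(Add(-4, Mul(-1, 6)), -1), Add(8, Mul(-1, Mul(-1, 6))))) = Mul(Mul(Add(35, 4, 24), Pow(30, Rational(1, 2))), Mul(6, Pow(Add(-4, -6), -1), Add(8, Mul(-1, -6)))) = Mul(Mul(63, Pow(30, Rational(1, 2))), Mul(6, Pow(-10, -1), Add(8, 6))) = Mul(Mul(63, Pow(30, Rational(1, 2))), Mul(6, Rational(-1, 10), 14)) = Mul(Mul(63, Pow(30, Rational(1, 2))), Rational(-42, 5)) = Mul(Rational(-2646, 5), Pow(30, Rational(1, 2)))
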